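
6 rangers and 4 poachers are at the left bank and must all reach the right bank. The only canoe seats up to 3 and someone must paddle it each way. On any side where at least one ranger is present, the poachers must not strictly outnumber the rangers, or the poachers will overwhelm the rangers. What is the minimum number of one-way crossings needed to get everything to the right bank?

9

Counting alone: each trip to the right bank takes at most 3 across and each return brings at least 1 back, so after t trips out (and t−1 returns) at most 3t − (t−1) of the 10 are across; that first reaches 10 at t = 5, so at least 9 crossings are needed.
The plan below uses exactly 9 crossings, so it is optimal:
1. 2 poachers → the right bank.  (the left bank: 6R 2P; the right bank: 0R 2P)
2. 1 poacher ← the left bank.  (the left bank: 6R 3P; the right bank: 0R 1P)
3. 3 poachers → the right bank.  (the left bank: 6R 0P; the right bank: 0R 4P)
4. 1 poacher ← the left bank.  (the left bank: 6R 1P; the right bank: 0R 3P)
5. 3 rangers → the right bank.  (the left bank: 3R 1P; the right bank: 3R 3P)
6. 1 poacher ← the left bank.  (the left bank: 3R 2P; the right bank: 3R 2P)
7. 1 ranger and 2 poachers → the right bank.  (the left bank: 2R 0P; the right bank: 4R 4P)
8. 1 poacher ← the left bank.  (the left bank: 2R 1P; the right bank: 4R 3P)
9. 2 rangers and 1 poacher → the right bank.  (the left bank: 0R 0P; the right bank: 6R 4P)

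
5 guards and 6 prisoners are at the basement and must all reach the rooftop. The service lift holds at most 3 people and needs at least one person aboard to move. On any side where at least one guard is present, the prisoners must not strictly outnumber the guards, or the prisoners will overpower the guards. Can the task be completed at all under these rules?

No

The prisoners already outnumber the guards at the basement before anyone moves, so the starting position itself is disallowed.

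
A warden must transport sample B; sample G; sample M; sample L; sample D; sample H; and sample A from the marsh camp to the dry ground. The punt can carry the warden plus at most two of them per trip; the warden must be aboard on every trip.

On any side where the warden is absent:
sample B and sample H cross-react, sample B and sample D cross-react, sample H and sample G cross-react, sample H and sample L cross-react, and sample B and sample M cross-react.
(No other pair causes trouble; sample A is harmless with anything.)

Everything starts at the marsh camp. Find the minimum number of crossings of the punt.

9

Counting alone: the warden can take at most 2 across per trip to the dry ground, so moving all 7 needs at least 4 loaded trips out, with a return between consecutive ones — at least 7 crossings.
The safety rule pushes this higher. Following every safe sequence of crossings, the most of the 7 that can be at the dry ground as the punt arrives there on crossing 7 is 6 — never all 7.
So no plan with fewer than 9 crossings exists, and this one achieves 9:
1. Warden goes to the dry ground with sample B and sample H.  [the marsh camp: sample A, sample D, sample G, sample L, sample M | the dry ground: sample B, sample H]
2. Warden goes back to the marsh camp with sample B.  [the marsh camp: sample A, sample B, sample D, sample G, sample L, sample M | the dry ground: sample H]
3. Warden goes to the dry ground with sample B and sample G.  [the marsh camp: sample A, sample D, sample L, sample M | the dry ground: sample B, sample G, sample H]
4. Warden goes back to the marsh camp with sample H.  [the marsh camp: sample A, sample D, sample H, sample L, sample M | the dry ground: sample B, sample G]
5. Warden goes to the dry ground with sample A and sample L.  [the marsh camp: sample D, sample H, sample M | the dry ground: sample A, sample B, sample G, sample L]
6. Warden goes back to the marsh camp alone.  [the marsh camp: sample D, sample H, sample M | the dry ground: sample A, sample B, sample G, sample L]
7. Warden goes to the dry ground with sample D and sample M.  [the marsh camp: sample H | the dry ground: sample A, sample B, sample D, sample G, sample L, sample M]
8. Warden goes back to the marsh camp with sample B.  [the marsh camp: sample B, sample H | the dry ground: sample A, sample D, sample G, sample L, sample M]
9. Warden goes to the dry ground with sample B and sample H.  [the marsh camp: — | the dry ground: sample A, sample B, sample D, sample G, sample H, sample L, sample M]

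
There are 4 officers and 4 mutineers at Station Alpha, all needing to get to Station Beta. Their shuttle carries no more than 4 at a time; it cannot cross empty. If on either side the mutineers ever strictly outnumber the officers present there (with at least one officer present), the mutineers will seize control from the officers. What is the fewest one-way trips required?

5

Counting alone: each trip to Station Beta takes at most 4 across and each return brings at least 1 back, so after t trips out (and t−1 returns) at most 4t − (t−1) of the 8 are across; that first reaches 8 at t = 3, so at least 5 crossings are needed.
The plan below uses exactly 5 crossings, so it is optimal:
1. 2 mutineers → Station Beta.  (Station Alpha: 4O 2M; Station Beta: 0O 2M)
2. 1 mutineer ← Station Alpha.  (Station Alpha: 4O 3M; Station Beta: 0O 1M)
3. 4 officers → Station Beta.  (Station Alpha: 0O 3M; Station Beta: 4O 1M)
4. 1 mutineer ← Station Alpha.  (Station Alpha: 0O 4M; Station Beta: 4O 0M)
5. 4 mutineers → Station Beta.  (Station Alpha: 0O 0M; Station Beta: 4O 4M)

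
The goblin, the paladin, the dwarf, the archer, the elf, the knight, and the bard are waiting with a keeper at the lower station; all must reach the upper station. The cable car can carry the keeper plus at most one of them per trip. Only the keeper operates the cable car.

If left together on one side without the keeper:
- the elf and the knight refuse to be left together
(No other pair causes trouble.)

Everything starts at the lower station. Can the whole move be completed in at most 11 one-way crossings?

Counting alone: the keeper can take at most 1 across per trip to the upper station, so moving all 7 needs at least 7 loaded trips out, with a return between consecutive ones — at least 13 crossings.
Since 11 < 13, 11 crossings cannot be enough. (The shortest complete plan in fact takes 13:)
1. Keeper goes to the upper station with the elf.
2. Keeper goes back to the lower station alone.
3. Keeper goes to the upper station with the goblin.
4. Keeper goes back to the lower station alone.
5. Keeper goes to the upper station with the paladin.
6. Keeper goes back to the lower station alone.
7. Keeper goes to the upper station with the dwarf.
8. Keeper goes back to the lower station alone.
9. Keeper goes to the upper station with the archer.
10. Keeper goes back to the lower station alone.
11. Keeper goes to the upper station with the bard.
12. Keeper goes back to the lower station alone.
13. Keeper goes to the upper station with the knight.

No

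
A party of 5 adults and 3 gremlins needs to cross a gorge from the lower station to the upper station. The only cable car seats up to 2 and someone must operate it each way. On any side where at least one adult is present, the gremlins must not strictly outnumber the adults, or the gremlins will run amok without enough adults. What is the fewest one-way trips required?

Counting alone: each trip to the upper station takes at most 2 across and each return brings at least 1 back, so after t trips out (and t−1 returns) at most 2t − (t−1) of the 8 are across; that first reaches 8 at t = 7, so at least 13 crossings are needed.
The plan below uses exactly 13 crossings, so it is optimal:
1. 2 gremlins → the upper station.  (the lower station: 5A 1G; the upper station: 0A 2G)
2. 1 gremlin ← the lower station.  (the lower station: 5A 2G; the upper station: 0A 1G)
3. 2 gremlins → the upper station.  (the lower station: 5A 0G; the upper station: 0A 3G)
4. 1 gremlin ← the lower station.  (the lower station: 5A 1G; the upper station: 0A 2G)
5. 2 adults → the upper station.  (the lower station: 3A 1G; the upper station: 2A 2G)
6. 1 gremlin ← the lower station.  (the lower station: 3A 2G; the upper station: 2A 1G)
7. 1 adult and 1 gremlin → the upper station.  (the lower station: 2A 1G; the upper station: 3A 2G)
8. 1 gremlin ← the lower station.  (the lower station: 2A 2G; the upper station: 3A 1G)
9. 2 gremlins → the upper station.  (the lower station: 2A 0G; the upper station: 3A 3G)
10. 1 gremlin ← the lower station.  (the lower station: 2A 1G; the upper station: 3A 2G)
11. 1 adult and 1 gremlin → the upper station.  (the lower station: 1A 0G; the upper station: 4A 3G)
12. 1 gremlin ← the lower station.  (the lower station: 1A 1G; the upper station: 4A 2G)
13. 1 adult and 1 gremlin → the upper station.  (the lower station: 0A 0G; the upper station: 5A 3G)

13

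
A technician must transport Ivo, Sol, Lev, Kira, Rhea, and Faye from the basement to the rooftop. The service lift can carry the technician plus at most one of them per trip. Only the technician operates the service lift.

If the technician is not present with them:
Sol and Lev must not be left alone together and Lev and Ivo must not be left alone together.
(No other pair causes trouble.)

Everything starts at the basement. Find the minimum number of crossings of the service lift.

Counting alone: the technician can take at most 1 across per trip to the rooftop, so moving all 6 needs at least 6 loaded trips out, with a return between consecutive ones — at least 11 crossings.
The safety rule pushes this higher. Following every safe sequence of crossings, the most of the 6 that can be at the rooftop as the service lift arrives there on crossing 11 is 5 — never all 6.
So no plan with fewer than 13 crossings exists, and this one achieves 13:
1. Technician goes to the rooftop with Lev.  [the basement: Faye, Ivo, Kira, Rhea, Sol | the rooftop: Lev]
2. Technician goes back to the basement alone.  [the basement: Faye, Ivo, Kira, Rhea, Sol | the rooftop: Lev]
3. Technician goes to the rooftop with Ivo.  [the basement: Faye, Kira, Rhea, Sol | the rooftop: Ivo, Lev]
4. Technician goes back to the basement with Lev.  [the basement: Faye, Kira, Lev, Rhea, Sol | the rooftop: Ivo]
5. Technician goes to the rooftop with Sol.  [the basement: Faye, Kira, Lev, Rhea | the rooftop: Ivo, Sol]
6. Technician goes back to the basement alone.  [the basement: Faye, Kira, Lev, Rhea | the rooftop: Ivo, Sol]
7. Technician goes to the rooftop with Kira.  [the basement: Faye, Lev, Rhea | the rooftop: Ivo, Kira, Sol]
8. Technician goes back to the basement alone.  [the basement: Faye, Lev, Rhea | the rooftop: Ivo, Kira, Sol]
9. Technician goes to the rooftop with Rhea.  [the basement: Faye, Lev | the rooftop: Ivo, Kira, Rhea, Sol]
10. Technician goes back to the basement alone.  [the basement: Faye, Lev | the rooftop: Ivo, Kira, Rhea, Sol]
11. Technician goes to the rooftop with Faye.  [the basement: Lev | the rooftop: Faye, Ivo, Kira, Rhea, Sol]
12. Technician goes back to the basement alone.  [the basement: Lev | the rooftop: Faye, Ivo, Kira, Rhea, Sol]
13. Technician goes to the rooftop with Lev.  [the basement: — | the rooftop: Faye, Ivo, Kira, Lev, Rhea, Sol]

13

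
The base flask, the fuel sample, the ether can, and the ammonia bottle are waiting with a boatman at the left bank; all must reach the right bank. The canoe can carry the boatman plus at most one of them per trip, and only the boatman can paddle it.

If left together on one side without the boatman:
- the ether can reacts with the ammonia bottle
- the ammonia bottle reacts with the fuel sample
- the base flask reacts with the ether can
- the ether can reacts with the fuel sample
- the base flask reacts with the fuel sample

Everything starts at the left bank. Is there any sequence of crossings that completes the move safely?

Whatever the first load, the items left behind include a forbidden pair without the boatman. No opening move is safe, so no plan exists.

No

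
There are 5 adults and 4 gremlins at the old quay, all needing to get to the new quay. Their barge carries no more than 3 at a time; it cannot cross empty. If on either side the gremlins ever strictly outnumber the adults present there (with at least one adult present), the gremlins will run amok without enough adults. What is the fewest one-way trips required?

Counting alone: each trip to the new quay takes at most 3 across and each return brings at least 1 back, so after t trips out (and t−1 returns) at most 3t − (t−1) of the 9 are across; that first reaches 9 at t = 4, so at least 7 crossings are needed.
The plan below uses exactly 7 crossings, so it is optimal:
1. 3 gremlins → the new quay.  (the old quay: 5A 1G; the new quay: 0A 3G)
2. 1 gremlin ← the old quay.  (the old quay: 5A 2G; the new quay: 0A 2G)
3. 3 adults → the new quay.  (the old quay: 2A 2G; the new quay: 3A 2G)
4. 1 adult ← the old quay.  (the old quay: 3A 2G; the new quay: 2A 2G)
5. 2 adults and 1 gremlin → the new quay.  (the old quay: 1A 1G; the new quay: 4A 3G)
6. 1 adult ← the old quay.  (the old quay: 2A 1G; the new quay: 3A 3G)
7. 2 adults and 1 gremlin → the new quay.  (the old quay: 0A 0G; the new quay: 5A 4G)

7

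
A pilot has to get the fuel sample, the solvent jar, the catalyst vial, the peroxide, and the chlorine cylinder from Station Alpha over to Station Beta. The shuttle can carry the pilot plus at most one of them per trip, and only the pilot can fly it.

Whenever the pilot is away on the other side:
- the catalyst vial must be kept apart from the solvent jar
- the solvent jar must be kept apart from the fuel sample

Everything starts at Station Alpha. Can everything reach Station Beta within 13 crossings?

Yes — this plan uses 11 crossings (≤ 13):
1. Pilot goes to Station Beta with the solvent jar.
2. Pilot goes back to Station Alpha alone.
3. Pilot goes to Station Beta with the fuel sample.
4. Pilot goes back to Station Alpha with the solvent jar.
5. Pilot goes to Station Beta with the catalyst vial.
6. Pilot goes back to Station Alpha alone.
7. Pilot goes to Station Beta with the peroxide.
8. Pilot goes back to Station Alpha alone.
9. Pilot goes to Station Beta with the chlorine cylinder.
10. Pilot goes back to Station Alpha alone.
11. Pilot goes to Station Beta with the solvent jar.

Yes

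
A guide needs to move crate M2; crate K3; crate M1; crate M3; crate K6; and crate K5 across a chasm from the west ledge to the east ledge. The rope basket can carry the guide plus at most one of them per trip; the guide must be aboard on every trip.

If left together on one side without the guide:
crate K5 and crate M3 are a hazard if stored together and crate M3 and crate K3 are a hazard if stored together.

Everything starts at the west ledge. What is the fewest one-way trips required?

Counting alone: the guide can take at most 1 across per trip to the east ledge, so moving all 6 needs at least 6 loaded trips out, with a return between consecutive ones — at least 11 crossings.
The safety rule pushes this higher. Following every safe sequence of crossings, the most of the 6 that can be at the east ledge as the rope basket arrives there on crossing 11 is 5 — never all 6.
So no plan with fewer than 13 crossings exists, and this one achieves 13:
1. Guide goes to the east ledge with crate M3.
2. Guide goes back to the west ledge alone.
3. Guide goes to the east ledge with crate M2.
4. Guide goes back to the west ledge alone.
5. Guide goes to the east ledge with crate K3.
6. Guide goes back to the west ledge with crate M3.
7. Guide goes to the east ledge with crate K5.
8. Guide goes back to the west ledge alone.
9. Guide goes to the east ledge with crate M1.
10. Guide goes back to the west ledge alone.
11. Guide goes to the east ledge with crate K6.
12. Guide goes back to the west ledge alone.
13. Guide goes to the east ledge with crate M3.

13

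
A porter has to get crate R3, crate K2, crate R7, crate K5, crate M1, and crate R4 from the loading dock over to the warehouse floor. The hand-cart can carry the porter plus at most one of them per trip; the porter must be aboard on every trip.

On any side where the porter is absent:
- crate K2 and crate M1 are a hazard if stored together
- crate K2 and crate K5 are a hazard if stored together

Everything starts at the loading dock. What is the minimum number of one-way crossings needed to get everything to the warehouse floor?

13

Counting alone: the porter can take at most 1 across per trip to the warehouse floor, so moving all 6 needs at least 6 loaded trips out, with a return between consecutive ones — at least 11 crossings.
The safety rule pushes this higher. Following every safe sequence of crossings, the most of the 6 that can be at the warehouse floor as the hand-cart arrives there on crossing 11 is 5 — never all 6.
So no plan with fewer than 13 crossings exists, and this one achieves 13:
1. Porter goes to the warehouse floor with crate K2.  [the loading dock: crate K5, crate M1, crate R3, crate R4, crate R7 | the warehouse floor: crate K2]
2. Porter goes back to the loading dock alone.  [the loading dock: crate K5, crate M1, crate R3, crate R4, crate R7 | the warehouse floor: crate K2]
3. Porter goes to the warehouse floor with crate R3.  [the loading dock: crate K5, crate M1, crate R4, crate R7 | the warehouse floor: crate K2, crate R3]
4. Porter goes back to the loading dock alone.  [the loading dock: crate K5, crate M1, crate R4, crate R7 | the warehouse floor: crate K2, crate R3]
5. Porter goes to the warehouse floor with crate R7.  [the loading dock: crate K5, crate M1, crate R4 | the warehouse floor: crate K2, crate R3, crate R7]
6. Porter goes back to the loading dock alone.  [the loading dock: crate K5, crate M1, crate R4 | the warehouse floor: crate K2, crate R3, crate R7]
7. Porter goes to the warehouse floor with crate K5.  [the loading dock: crate M1, crate R4 | the warehouse floor: crate K2, crate K5, crate R3, crate R7]
8. Porter goes back to the loading dock with crate K2.  [the loading dock: crate K2, crate M1, crate R4 | the warehouse floor: crate K5, crate R3, crate R7]
9. Porter goes to the warehouse floor with crate M1.  [the loading dock: crate K2, crate R4 | the warehouse floor: crate K5, crate M1, crate R3, crate R7]
10. Porter goes back to the loading dock alone.  [the loading dock: crate K2, crate R4 | the warehouse floor: crate K5, crate M1, crate R3, crate R7]
11. Porter goes to the warehouse floor with crate R4.  [the loading dock: crate K2 | the warehouse floor: crate K5, crate M1, crate R3, crate R4, crate R7]
12. Porter goes back to the loading dock alone.  [the loading dock: crate K2 | the warehouse floor: crate K5, crate M1, crate R3, crate R4, crate R7]
13. Porter goes to the warehouse floor with crate K2.  [the loading dock: — | the warehouse floor: crate K2, crate K5, crate M1, crate R3, crate R4, crate R7]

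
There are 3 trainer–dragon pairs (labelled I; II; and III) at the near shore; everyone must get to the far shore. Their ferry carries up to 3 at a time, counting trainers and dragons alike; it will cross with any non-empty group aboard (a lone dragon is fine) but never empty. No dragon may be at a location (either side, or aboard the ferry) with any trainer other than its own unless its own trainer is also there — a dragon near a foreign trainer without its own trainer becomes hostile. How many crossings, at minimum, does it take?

Counting alone: each trip to the far shore takes at most 3 across and each return brings at least 1 back, so after t trips out (and t−1 returns) at most 3t − (t−1) of the 6 are across; that first reaches 6 at t = 3, so at least 5 crossings are needed.
The plan below uses exactly 5 crossings, so it is optimal:
1. dragon I and trainer I cross → the far shore.
2. trainer I crosses ← the near shore.
3. trainer I, trainer II, and trainer III cross → the far shore.
4. dragon I crosses ← the near shore.
5. dragon I, dragon II, and dragon III cross → the far shore.

5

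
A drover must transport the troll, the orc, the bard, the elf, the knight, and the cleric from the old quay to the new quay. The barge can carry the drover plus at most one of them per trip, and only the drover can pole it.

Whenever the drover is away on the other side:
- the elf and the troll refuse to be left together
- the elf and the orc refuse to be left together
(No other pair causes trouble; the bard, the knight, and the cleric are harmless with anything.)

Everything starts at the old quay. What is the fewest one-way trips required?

13

Counting alone: the drover can take at most 1 across per trip to the new quay, so moving all 6 needs at least 6 loaded trips out, with a return between consecutive ones — at least 11 crossings.
The safety rule pushes this higher. Following every safe sequence of crossings, the most of the 6 that can be at the new quay as the barge arrives there on crossing 11 is 5 — never all 6.
So no plan with fewer than 13 crossings exists, and this one achieves 13:
1. Drover goes to the new quay with the elf.
2. Drover goes back to the old quay alone.
3. Drover goes to the new quay with the troll.
4. Drover goes back to the old quay with the elf.
5. Drover goes to the new quay with the orc.
6. Drover goes back to the old quay alone.
7. Drover goes to the new quay with the bard.
8. Drover goes back to the old quay alone.
9. Drover goes to the new quay with the knight.
10. Drover goes back to the old quay alone.
11. Drover goes to the new quay with the cleric.
12. Drover goes back to the old quay alone.
13. Drover goes to the new quay with the elf.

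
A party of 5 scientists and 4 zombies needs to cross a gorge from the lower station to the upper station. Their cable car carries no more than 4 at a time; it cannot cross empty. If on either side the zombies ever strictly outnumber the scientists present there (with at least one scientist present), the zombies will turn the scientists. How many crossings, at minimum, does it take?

Counting alone: each trip to the upper station takes at most 4 across and each return brings at least 1 back, so after t trips out (and t−1 returns) at most 4t − (t−1) of the 9 are across; that first reaches 9 at t = 3, so at least 5 crossings are needed.
The plan below uses exactly 5 crossings, so it is optimal:
1. 3 zombies → the upper station.  (the lower station: 5S 1Z; the upper station: 0S 3Z)
2. 1 zombie ← the lower station.  (the lower station: 5S 2Z; the upper station: 0S 2Z)
3. 3 scientists and 1 zombie → the upper station.  (the lower station: 2S 1Z; the upper station: 3S 3Z)
4. 1 zombie ← the lower station.  (the lower station: 2S 2Z; the upper station: 3S 2Z)
5. 2 scientists and 2 zombies → the upper station.  (the lower station: 0S 0Z; the upper station: 5S 4Z)

5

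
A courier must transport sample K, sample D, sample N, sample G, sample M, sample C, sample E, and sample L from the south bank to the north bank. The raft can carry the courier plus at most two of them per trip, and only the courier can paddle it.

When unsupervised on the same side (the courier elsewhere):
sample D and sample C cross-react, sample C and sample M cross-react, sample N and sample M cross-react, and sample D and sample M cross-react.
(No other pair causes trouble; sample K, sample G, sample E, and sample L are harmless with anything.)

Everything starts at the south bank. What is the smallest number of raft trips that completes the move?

Counting alone: the courier can take at most 2 across per trip to the north bank, so moving all 8 needs at least 4 loaded trips out, with a return between consecutive ones — at least 7 crossings.
The safety rule pushes this higher. Following every safe sequence of crossings, the most of the 8 that can be at the north bank as the raft arrives there on crossings 7, 9, 11 is 5, 6, 7 respectively — never all 8.
So no plan with fewer than 13 crossings exists, and this one achieves 13:
1. Courier goes to the north bank with sample D and sample M.  [the south bank: sample C, sample E, sample G, sample K, sample L, sample N | the north bank: sample D, sample M]
2. Courier goes back to the south bank with sample D.  [the south bank: sample C, sample D, sample E, sample G, sample K, sample L, sample N | the north bank: sample M]
3. Courier goes to the north bank with sample D and sample K.  [the south bank: sample C, sample E, sample G, sample L, sample N | the north bank: sample D, sample K, sample M]
4. Courier goes back to the south bank with sample D.  [the south bank: sample C, sample D, sample E, sample G, sample L, sample N | the north bank: sample K, sample M]
5. Courier goes to the north bank with sample D and sample N.  [the south bank: sample C, sample E, sample G, sample L | the north bank: sample D, sample K, sample M, sample N]
6. Courier goes back to the south bank with sample M.  [the south bank: sample C, sample E, sample G, sample L, sample M | the north bank: sample D, sample K, sample N]
7. Courier goes to the north bank with sample G and sample M.  [the south bank: sample C, sample E, sample L | the north bank: sample D, sample G, sample K, sample M, sample N]
8. Courier goes back to the south bank with sample M.  [the south bank: sample C, sample E, sample L, sample M | the north bank: sample D, sample G, sample K, sample N]
9. Courier goes to the north bank with sample E and sample M.  [the south bank: sample C, sample L | the north bank: sample D, sample E, sample G, sample K, sample M, sample N]
10. Courier goes back to the south bank with sample M.  [the south bank: sample C, sample L, sample M | the north bank: sample D, sample E, sample G, sample K, sample N]
11. Courier goes to the north bank with sample L and sample M.  [the south bank: sample C | the north bank: sample D, sample E, sample G, sample K, sample L, sample M, sample N]
12. Courier goes back to the south bank with sample M.  [the south bank: sample C, sample M | the north bank: sample D, sample E, sample G, sample K, sample L, sample N]
13. Courier goes to the north bank with sample C and sample M.  [the south bank: — | the north bank: sample C, sample D, sample E, sample G, sample K, sample L, sample M, sample N]

13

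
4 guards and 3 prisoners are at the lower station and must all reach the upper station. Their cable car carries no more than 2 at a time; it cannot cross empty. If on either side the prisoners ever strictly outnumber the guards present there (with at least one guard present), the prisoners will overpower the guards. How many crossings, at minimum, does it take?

11

Counting alone: each trip to the upper station takes at most 2 across and each return brings at least 1 back, so after t trips out (and t−1 returns) at most 2t − (t−1) of the 7 are across; that first reaches 7 at t = 6, so at least 11 crossings are needed.
The plan below uses exactly 11 crossings, so it is optimal:
1. 2 prisoners → the upper station.  (the lower station: 4G 1P; the upper station: 0G 2P)
2. 1 prisoner ← the lower station.  (the lower station: 4G 2P; the upper station: 0G 1P)
3. 2 prisoners → the upper station.  (the lower station: 4G 0P; the upper station: 0G 3P)
4. 1 prisoner ← the lower station.  (the lower station: 4G 1P; the upper station: 0G 2P)
5. 2 guards → the upper station.  (the lower station: 2G 1P; the upper station: 2G 2P)
6. 1 prisoner ← the lower station.  (the lower station: 2G 2P; the upper station: 2G 1P)
7. 1 guard and 1 prisoner → the upper station.  (the lower station: 1G 1P; the upper station: 3G 2P)
8. 1 guard ← the lower station.  (the lower station: 2G 1P; the upper station: 2G 2P)
9. 1 guard and 1 prisoner → the upper station.  (the lower station: 1G 0P; the upper station: 3G 3P)
10. 1 prisoner ← the lower station.  (the lower station: 1G 1P; the upper station: 3G 2P)
11. 1 guard and 1 prisoner → the upper station.  (the lower station: 0G 0P; the upper station: 4G 3P)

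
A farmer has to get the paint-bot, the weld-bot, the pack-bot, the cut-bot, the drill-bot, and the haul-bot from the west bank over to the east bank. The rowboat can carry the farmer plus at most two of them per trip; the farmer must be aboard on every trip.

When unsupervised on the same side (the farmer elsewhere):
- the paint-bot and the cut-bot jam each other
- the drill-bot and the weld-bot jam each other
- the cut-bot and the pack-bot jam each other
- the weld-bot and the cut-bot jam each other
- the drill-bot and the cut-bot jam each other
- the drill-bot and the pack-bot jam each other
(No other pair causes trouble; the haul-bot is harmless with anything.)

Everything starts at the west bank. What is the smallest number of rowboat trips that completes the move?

9

Counting alone: the farmer can take at most 2 across per trip to the east bank, so moving all 6 needs at least 3 loaded trips out, with a return between consecutive ones — at least 5 crossings.
The safety rule pushes this higher. Following every safe sequence of crossings, the most of the 6 that can be at the east bank as the rowboat arrives there on crossings 5, 7 is 4, 5 respectively — never all 6.
So no plan with fewer than 9 crossings exists, and this one achieves 9:
1. Farmer goes to the east bank with the cut-bot and the drill-bot.  [the west bank: the haul-bot, the pack-bot, the paint-bot, the weld-bot | the east bank: the cut-bot, the drill-bot]
2. Farmer goes back to the west bank with the cut-bot.  [the west bank: the cut-bot, the haul-bot, the pack-bot, the paint-bot, the weld-bot | the east bank: the drill-bot]
3. Farmer goes to the east bank with the cut-bot and the paint-bot.  [the west bank: the haul-bot, the pack-bot, the weld-bot | the east bank: the cut-bot, the drill-bot, the paint-bot]
4. Farmer goes back to the west bank with the cut-bot.  [the west bank: the cut-bot, the haul-bot, the pack-bot, the weld-bot | the east bank: the drill-bot, the paint-bot]
5. Farmer goes to the east bank with the pack-bot and the weld-bot.  [the west bank: the cut-bot, the haul-bot | the east bank: the drill-bot, the pack-bot, the paint-bot, the weld-bot]
6. Farmer goes back to the west bank with the drill-bot.  [the west bank: the cut-bot, the drill-bot, the haul-bot | the east bank: the pack-bot, the paint-bot, the weld-bot]
7. Farmer goes to the east bank with the cut-bot and the haul-bot.  [the west bank: the drill-bot | the east bank: the cut-bot, the haul-bot, the pack-bot, the paint-bot, the weld-bot]
8. Farmer goes back to the west bank with the cut-bot.  [the west bank: the cut-bot, the drill-bot | the east bank: the haul-bot, the pack-bot, the paint-bot, the weld-bot]
9. Farmer goes to the east bank with the cut-bot and the drill-bot.  [the west bank: — | the east bank: the cut-bot, the drill-bot, the haul-bot, the pack-bot, the paint-bot, the weld-bot]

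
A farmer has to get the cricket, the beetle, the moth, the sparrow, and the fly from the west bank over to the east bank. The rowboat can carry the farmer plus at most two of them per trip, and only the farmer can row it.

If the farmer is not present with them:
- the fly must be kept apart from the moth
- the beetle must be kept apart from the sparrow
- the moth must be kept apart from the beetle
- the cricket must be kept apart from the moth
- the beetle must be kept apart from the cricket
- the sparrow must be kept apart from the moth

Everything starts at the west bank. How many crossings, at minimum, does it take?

7

Counting alone: the farmer can take at most 2 across per trip to the east bank, so moving all 5 needs at least 3 loaded trips out, with a return between consecutive ones — at least 5 crossings.
The safety rule pushes this higher. Following every safe sequence of crossings, the most of the 5 that can be at the east bank as the rowboat arrives there on crossing 5 is 4 — never all 5.
So no plan with fewer than 7 crossings exists, and this one achieves 7:
1. Farmer goes to the east bank with the beetle and the moth.  [the west bank: the cricket, the fly, the sparrow | the east bank: the beetle, the moth]
2. Farmer goes back to the west bank with the beetle.  [the west bank: the beetle, the cricket, the fly, the sparrow | the east bank: the moth]
3. Farmer goes to the east bank with the cricket and the sparrow.  [the west bank: the beetle, the fly | the east bank: the cricket, the moth, the sparrow]
4. Farmer goes back to the west bank with the moth.  [the west bank: the beetle, the fly, the moth | the east bank: the cricket, the sparrow]
5. Farmer goes to the east bank with the beetle and the fly.  [the west bank: the moth | the east bank: the beetle, the cricket, the fly, the sparrow]
6. Farmer goes back to the west bank with the beetle.  [the west bank: the beetle, the moth | the east bank: the cricket, the fly, the sparrow]
7. Farmer goes to the east bank with the beetle and the moth.  [the west bank: — | the east bank: the beetle, the cricket, the fly, the moth, the sparrow]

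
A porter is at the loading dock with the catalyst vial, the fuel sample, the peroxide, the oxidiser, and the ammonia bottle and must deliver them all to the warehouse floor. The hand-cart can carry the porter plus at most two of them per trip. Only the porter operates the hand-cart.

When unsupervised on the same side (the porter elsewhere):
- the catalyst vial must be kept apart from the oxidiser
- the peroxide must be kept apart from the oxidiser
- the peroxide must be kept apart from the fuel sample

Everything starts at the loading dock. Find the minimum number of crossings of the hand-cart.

5

Counting alone: the porter can take at most 2 across per trip to the warehouse floor, so moving all 5 needs at least 3 loaded trips out, with a return between consecutive ones — at least 5 crossings.
The plan below uses exactly 5 crossings, so it is optimal:
1. Porter goes to the warehouse floor with the catalyst vial and the peroxide.
2. Porter goes back to the loading dock alone.
3. Porter goes to the warehouse floor with the ammonia bottle.
4. Porter goes back to the loading dock alone.
5. Porter goes to the warehouse floor with the fuel sample and the oxidiser.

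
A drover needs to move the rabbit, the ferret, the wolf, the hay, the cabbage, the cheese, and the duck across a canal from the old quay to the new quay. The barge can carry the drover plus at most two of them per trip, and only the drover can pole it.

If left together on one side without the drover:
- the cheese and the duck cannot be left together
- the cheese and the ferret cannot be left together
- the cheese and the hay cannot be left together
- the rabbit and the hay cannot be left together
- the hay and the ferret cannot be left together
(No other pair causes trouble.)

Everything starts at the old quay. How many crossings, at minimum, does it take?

Counting alone: the drover can take at most 2 across per trip to the new quay, so moving all 7 needs at least 4 loaded trips out, with a return between consecutive ones — at least 7 crossings.
The safety rule pushes this higher. Following every safe sequence of crossings, the most of the 7 that can be at the new quay as the barge arrives there on crossings 7, 9 is 5, 6 respectively — never all 7.
So no plan with fewer than 11 crossings exists, and this one achieves 11:
1. Drover goes to the new quay with the cheese and the hay.
2. Drover goes back to the old quay with the hay.
3. Drover goes to the new quay with the ferret and the rabbit.
4. Drover goes back to the old quay with the ferret.
5. Drover goes to the new quay with the ferret and the wolf.
6. Drover goes back to the old quay with the ferret.
7. Drover goes to the new quay with the cabbage and the ferret.
8. Drover goes back to the old quay with the ferret.
9. Drover goes to the new quay with the duck and the ferret.
10. Drover goes back to the old quay with the cheese.
11. Drover goes to the new quay with the cheese and the hay.

11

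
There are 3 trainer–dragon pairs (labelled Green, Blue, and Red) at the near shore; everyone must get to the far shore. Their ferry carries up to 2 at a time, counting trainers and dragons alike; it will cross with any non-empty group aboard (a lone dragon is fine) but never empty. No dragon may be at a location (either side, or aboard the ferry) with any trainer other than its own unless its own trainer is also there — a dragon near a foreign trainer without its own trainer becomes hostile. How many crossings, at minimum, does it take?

11

Counting alone: each trip to the far shore takes at most 2 across and each return brings at least 1 back, so after t trips out (and t−1 returns) at most 2t − (t−1) of the 6 are across; that first reaches 6 at t = 5, so at least 9 crossings are needed.
The safety rule pushes this higher. Following every safe sequence of crossings, the most of the 6 that can be at the far shore as the ferry arrives there on crossing 9 is 5 — never all 6.
So no plan with fewer than 11 crossings exists, and this one achieves 11:
1. dragon Green and trainer Green cross → the far shore.
2. trainer Green crosses ← the near shore.
3. dragon Blue and dragon Red cross → the far shore.
4. dragon Green crosses ← the near shore.
5. trainer Blue and trainer Red cross → the far shore.
6. dragon Blue and trainer Blue cross ← the near shore.
7. trainer Blue and trainer Green cross → the far shore.
8. dragon Red crosses ← the near shore.
9. dragon Blue and dragon Green cross → the far shore.
10. trainer Red crosses ← the near shore.
11. dragon Red and trainer Red cross → the far shore.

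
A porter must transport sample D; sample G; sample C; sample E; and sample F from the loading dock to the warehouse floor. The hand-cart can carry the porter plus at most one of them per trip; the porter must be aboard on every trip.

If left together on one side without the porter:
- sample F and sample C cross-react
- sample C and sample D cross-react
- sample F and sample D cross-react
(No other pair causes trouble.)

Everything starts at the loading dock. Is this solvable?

Whatever the first load, the items left behind include a forbidden pair without the porter. No opening move is safe, so no plan exists.

No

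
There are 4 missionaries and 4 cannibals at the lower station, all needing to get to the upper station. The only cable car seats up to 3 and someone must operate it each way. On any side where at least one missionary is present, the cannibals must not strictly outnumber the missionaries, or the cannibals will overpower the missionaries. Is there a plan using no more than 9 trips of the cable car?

Yes

Yes — this plan uses 9 crossings (≤ 9):
1. 2 cannibals → the upper station.  (the lower station: 4M 2C; the upper station: 0M 2C)
2. 1 cannibal ← the lower station.  (the lower station: 4M 3C; the upper station: 0M 1C)
3. 3 cannibals → the upper station.  (the lower station: 4M 0C; the upper station: 0M 4C)
4. 1 cannibal ← the lower station.  (the lower station: 4M 1C; the upper station: 0M 3C)
5. 3 missionaries → the upper station.  (the lower station: 1M 1C; the upper station: 3M 3C)
6. 1 missionary and 1 cannibal ← the lower station.  (the lower station: 2M 2C; the upper station: 2M 2C)
7. 2 missionaries → the upper station.  (the lower station: 0M 2C; the upper station: 4M 2C)
8. 1 cannibal ← the lower station.  (the lower station: 0M 3C; the upper station: 4M 1C)
9. 3 cannibals → the upper station.  (the lower station: 0M 0C; the upper station: 4M 4C)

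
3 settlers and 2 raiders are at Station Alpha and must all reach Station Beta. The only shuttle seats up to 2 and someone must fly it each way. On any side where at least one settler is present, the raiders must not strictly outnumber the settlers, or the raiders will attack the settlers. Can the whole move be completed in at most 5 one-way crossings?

No

Counting alone: each trip to Station Beta takes at most 2 across and each return brings at least 1 back, so after t trips out (and t−1 returns) at most 2t − (t−1) of the 5 are across; that first reaches 5 at t = 4, so at least 7 crossings are needed.
Since 5 < 7, 5 crossings cannot be enough. (The shortest complete plan in fact takes 7:)
1. 2 raiders → Station Beta.  (Station Alpha: 3S 0R; Station Beta: 0S 2R)
2. 1 raider ← Station Alpha.  (Station Alpha: 3S 1R; Station Beta: 0S 1R)
3. 2 settlers → Station Beta.  (Station Alpha: 1S 1R; Station Beta: 2S 1R)
4. 1 settler ← Station Alpha.  (Station Alpha: 2S 1R; Station Beta: 1S 1R)
5. 1 settler and 1 raider → Station Beta.  (Station Alpha: 1S 0R; Station Beta: 2S 2R)
6. 1 raider ← Station Alpha.  (Station Alpha: 1S 1R; Station Beta: 2S 1R)
7. 1 settler and 1 raider → Station Beta.  (Station Alpha: 0S 0R; Station Beta: 3S 2R)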